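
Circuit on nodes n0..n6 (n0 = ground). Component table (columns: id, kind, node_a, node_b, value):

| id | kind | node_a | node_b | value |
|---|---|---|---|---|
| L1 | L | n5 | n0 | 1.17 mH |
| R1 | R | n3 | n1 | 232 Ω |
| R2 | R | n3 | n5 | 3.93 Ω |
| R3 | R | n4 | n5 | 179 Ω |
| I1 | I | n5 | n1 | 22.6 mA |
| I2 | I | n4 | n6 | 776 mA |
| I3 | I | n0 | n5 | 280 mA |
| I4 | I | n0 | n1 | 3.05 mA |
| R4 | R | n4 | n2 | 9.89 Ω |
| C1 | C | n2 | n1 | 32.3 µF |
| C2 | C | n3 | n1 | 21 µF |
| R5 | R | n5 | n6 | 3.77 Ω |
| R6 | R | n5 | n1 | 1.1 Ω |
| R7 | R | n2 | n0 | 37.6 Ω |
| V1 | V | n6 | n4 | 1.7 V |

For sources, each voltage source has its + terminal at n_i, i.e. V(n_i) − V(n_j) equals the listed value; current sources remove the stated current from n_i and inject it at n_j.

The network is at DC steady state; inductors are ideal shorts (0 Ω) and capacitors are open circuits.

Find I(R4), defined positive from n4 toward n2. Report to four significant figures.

Apply KCL at each of the 6 non-ground nodes and solve the resulting linear system.
Node n1: branches {R1, I1, I4, C1, C2, R6} → V_1 = 0.02808
Node n2: branches {R4, C1, R7} → V_2 = -1.223
Node n3: branches {R1, R2, C2} → V_3 = 0.0004678
Node n4: branches {R3, I2, R4, V1} → V_4 = -1.545
Node n5: branches {L1, R2, R3, I1, I3, R5, R6} → V_5 = 0.000
Node n6: branches {I2, R5, V1} → V_6 = 0.1552
Source currents: i(L1)=0.3156, i(V1)=0.7348

-0.03253 A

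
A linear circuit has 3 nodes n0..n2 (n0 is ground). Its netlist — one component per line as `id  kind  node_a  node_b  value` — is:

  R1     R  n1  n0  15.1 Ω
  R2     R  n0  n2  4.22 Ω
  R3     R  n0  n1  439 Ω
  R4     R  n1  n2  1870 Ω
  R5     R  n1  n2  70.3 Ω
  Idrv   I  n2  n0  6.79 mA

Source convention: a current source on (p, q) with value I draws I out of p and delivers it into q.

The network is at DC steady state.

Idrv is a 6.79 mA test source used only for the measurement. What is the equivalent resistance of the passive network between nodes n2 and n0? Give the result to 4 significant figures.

MNA unknowns: 2 node voltages V₁..V_2
R1: Y=0.06623 on G[1,0]
R2: Y=0.2370 on G[0,2]
R3: Y=0.002278 on G[0,1]
R4: Y=0.0005348 on G[1,2]
R5: Y=0.01422 on G[1,2]
Idrv: z[2]−=0.00679, z[0]+=0.00679
solve → V1=-0.004832, V2=-0.02726

R_eq = 4.014 Ω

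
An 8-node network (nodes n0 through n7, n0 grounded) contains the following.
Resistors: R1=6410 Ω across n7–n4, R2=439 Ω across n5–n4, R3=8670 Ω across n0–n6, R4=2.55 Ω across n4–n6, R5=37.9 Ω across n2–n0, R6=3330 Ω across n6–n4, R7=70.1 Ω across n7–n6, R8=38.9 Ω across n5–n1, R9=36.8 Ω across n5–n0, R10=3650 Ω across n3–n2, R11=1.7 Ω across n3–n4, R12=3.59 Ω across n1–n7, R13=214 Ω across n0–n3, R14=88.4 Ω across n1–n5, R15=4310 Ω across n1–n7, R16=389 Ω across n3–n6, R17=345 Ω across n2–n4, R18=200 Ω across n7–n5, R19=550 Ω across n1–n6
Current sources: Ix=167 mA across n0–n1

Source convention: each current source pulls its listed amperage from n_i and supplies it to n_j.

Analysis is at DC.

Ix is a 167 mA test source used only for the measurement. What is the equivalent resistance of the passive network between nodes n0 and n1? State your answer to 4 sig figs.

R_eq = 46.58 Ω

Element admittances at DC:
  Y(R1) = 0.0001560 S between n7,n4
  Y(R2) = 0.002278 S between n5,n4
  Y(R3) = 0.0001153 S between n0,n6
  Y(R4) = 0.3922 S between n4,n6
  Y(R5) = 0.02639 S between n2,n0
  Y(R6) = 0.0003003 S between n6,n4
  Y(R7) = 0.01427 S between n7,n6
  Y(R8) = 0.02571 S between n5,n1
  Y(R9) = 0.02717 S between n5,n0
  Y(R10) = 0.0002740 S between n3,n2
  Y(R11) = 0.5882 S between n3,n4
  Y(R12) = 0.2786 S between n1,n7
  Y(R13) = 0.004673 S between n0,n3
  Y(R14) = 0.01131 S between n1,n5
  Y(R15) = 0.0002320 S between n1,n7
  Y(R16) = 0.002571 S between n3,n6
  Y(R17) = 0.002899 S between n2,n4
  Y(R18) = 0.005000 S between n7,n5
  Y(R19) = 0.001818 S between n1,n6
  Ix: injects 0.167 A into n1 (from n0)
Assemble and solve the 7×7 MNA system:
  V(n1)=7.780  V(n2)=0.5465  V(n3)=5.054  V(n4)=5.095  V(n5)=4.724  V(n6)=5.193  V(n7)=7.603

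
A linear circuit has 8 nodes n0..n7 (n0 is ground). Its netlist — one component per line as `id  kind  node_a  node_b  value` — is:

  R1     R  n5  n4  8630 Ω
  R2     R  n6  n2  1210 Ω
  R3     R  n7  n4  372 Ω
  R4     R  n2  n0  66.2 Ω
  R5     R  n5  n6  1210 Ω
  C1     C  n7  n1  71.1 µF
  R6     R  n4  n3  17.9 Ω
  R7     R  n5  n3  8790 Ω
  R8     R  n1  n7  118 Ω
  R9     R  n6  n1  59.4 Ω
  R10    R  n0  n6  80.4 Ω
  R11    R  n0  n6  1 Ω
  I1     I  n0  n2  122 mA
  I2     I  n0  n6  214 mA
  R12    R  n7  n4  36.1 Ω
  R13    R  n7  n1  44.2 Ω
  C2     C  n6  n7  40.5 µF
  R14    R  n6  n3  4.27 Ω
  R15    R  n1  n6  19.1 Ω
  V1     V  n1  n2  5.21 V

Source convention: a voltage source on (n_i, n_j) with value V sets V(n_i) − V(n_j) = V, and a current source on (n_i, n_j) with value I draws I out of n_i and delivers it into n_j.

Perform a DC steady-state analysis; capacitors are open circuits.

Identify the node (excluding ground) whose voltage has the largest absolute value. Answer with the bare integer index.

2

Apply KCL at each of the 7 non-ground nodes and solve the resulting linear system.
Node n1: branches {C1, R8, R9, R13, R15, V1} → V_1 = 2.437
Node n2: branches {R2, R4, I1, V1} → V_2 = -2.773
Node n3: branches {R6, R7, R14} → V_3 = 0.4741
Node n4: branches {R1, R3, R6, R12} → V_4 = 0.8969
Node n5: branches {R1, R5, R7} → V_5 = 0.4416
Node n6: branches {R2, R5, R9, R10, R11, I2, C2, R14, R15} → V_6 = 0.3732
Node n7: branches {R3, C1, R8, R12, R13, C2} → V_7 = 1.676
Source currents: i(V1)=-0.1665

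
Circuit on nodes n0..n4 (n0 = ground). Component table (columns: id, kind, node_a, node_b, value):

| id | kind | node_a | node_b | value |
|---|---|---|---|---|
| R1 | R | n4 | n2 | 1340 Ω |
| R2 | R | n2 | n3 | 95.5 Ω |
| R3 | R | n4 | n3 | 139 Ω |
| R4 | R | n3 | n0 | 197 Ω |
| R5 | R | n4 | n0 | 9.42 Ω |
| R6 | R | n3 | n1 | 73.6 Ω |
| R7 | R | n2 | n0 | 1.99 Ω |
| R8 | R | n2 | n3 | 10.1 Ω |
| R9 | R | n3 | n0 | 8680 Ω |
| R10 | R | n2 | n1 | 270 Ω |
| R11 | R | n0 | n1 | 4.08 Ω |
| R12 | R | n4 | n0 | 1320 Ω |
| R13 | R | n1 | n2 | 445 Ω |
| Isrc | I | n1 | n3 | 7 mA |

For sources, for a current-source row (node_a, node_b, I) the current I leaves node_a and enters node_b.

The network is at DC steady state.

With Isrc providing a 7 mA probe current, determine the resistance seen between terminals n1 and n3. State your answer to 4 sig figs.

Apply KCL at each of the 4 non-ground nodes and solve the resulting linear system.
Node n1: branches {R6, R10, R11, R13, Isrc} → V_1 = -0.02327
Node n2: branches {R1, R2, R7, R8, R10, R13} → V_2 = 0.009973
Node n3: branches {R2, R3, R4, R6, R8, R9, Isrc} → V_3 = 0.05760
Node n4: branches {R1, R3, R5, R12} → V_4 = 0.003673

R_eq = 11.55 Ω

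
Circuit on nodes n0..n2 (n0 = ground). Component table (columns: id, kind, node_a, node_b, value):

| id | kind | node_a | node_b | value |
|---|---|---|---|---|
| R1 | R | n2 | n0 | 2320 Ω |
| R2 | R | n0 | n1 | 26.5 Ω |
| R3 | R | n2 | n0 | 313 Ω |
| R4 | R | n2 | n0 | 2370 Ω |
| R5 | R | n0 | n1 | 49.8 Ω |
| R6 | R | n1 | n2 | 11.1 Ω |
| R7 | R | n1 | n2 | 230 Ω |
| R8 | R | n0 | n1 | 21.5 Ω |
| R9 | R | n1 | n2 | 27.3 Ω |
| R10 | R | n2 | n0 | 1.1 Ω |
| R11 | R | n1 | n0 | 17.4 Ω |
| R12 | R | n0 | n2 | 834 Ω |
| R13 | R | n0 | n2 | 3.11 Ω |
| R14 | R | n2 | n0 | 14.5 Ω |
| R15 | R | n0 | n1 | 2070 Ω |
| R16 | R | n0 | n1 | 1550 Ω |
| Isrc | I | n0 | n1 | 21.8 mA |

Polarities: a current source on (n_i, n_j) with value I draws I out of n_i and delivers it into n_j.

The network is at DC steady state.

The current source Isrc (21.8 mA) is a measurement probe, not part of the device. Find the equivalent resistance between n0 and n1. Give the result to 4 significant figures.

R_eq = 3.546 Ω

Apply KCL at each of the 2 non-ground nodes and solve the resulting linear system.
Node n1: branches {R2, R5, R6, R7, R8, R9, R11, R15, R16, Isrc} → V_1 = 0.07730
Node n2: branches {R1, R3, R4, R6, R7, R9, R10, R12, R13, R14} → V_2 = 0.007055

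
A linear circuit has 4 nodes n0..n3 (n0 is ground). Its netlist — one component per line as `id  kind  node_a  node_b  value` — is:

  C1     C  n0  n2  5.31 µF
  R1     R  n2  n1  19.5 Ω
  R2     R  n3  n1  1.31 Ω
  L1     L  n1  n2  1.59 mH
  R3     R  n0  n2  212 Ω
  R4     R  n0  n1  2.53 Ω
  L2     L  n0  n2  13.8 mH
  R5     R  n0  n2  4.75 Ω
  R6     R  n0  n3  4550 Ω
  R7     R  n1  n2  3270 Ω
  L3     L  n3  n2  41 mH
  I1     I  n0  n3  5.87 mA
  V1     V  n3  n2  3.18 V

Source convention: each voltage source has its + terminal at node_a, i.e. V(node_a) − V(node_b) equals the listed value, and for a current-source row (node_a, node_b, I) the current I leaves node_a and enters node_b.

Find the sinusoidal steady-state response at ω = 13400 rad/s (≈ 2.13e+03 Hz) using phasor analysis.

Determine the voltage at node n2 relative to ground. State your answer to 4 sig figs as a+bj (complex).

Apply KCL at each of the 3 non-ground nodes and solve the resulting linear system.
Node n1: branches {R1, R2, L1, R4, R7} → V_1 = 0.9165+0.1923j
Node n2: branches {C1, R1, L1, R3, L2, R5, R7, L3, V1} → V_2 = -1.615+0.1399j
Node n3: branches {R2, R6, L3, I1, V1} → V_3 = 1.565+0.1399j
Source currents: i(V1)=-0.4898+0.04583j

-1.615+0.1399j V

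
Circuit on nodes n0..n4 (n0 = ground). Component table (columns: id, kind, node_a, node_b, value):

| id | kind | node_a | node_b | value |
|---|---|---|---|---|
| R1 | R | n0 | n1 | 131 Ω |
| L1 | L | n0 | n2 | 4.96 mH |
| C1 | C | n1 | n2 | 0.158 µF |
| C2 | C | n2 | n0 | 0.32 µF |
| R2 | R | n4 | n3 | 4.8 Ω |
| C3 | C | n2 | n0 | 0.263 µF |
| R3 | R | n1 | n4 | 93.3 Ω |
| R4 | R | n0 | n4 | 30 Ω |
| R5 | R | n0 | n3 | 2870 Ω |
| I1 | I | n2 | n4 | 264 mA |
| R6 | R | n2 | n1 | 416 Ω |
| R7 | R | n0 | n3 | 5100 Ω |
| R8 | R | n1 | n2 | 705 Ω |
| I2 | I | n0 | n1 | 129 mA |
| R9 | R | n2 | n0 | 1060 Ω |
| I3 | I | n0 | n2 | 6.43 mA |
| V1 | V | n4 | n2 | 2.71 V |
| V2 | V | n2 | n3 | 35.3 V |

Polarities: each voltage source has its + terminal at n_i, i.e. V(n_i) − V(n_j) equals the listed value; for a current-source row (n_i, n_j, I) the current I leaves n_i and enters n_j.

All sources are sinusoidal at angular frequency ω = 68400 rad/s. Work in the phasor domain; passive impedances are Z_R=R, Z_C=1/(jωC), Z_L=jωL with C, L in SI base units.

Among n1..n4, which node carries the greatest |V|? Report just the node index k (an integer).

3

Element admittances at ω=68400 rad/s:
  Y(R1) = 0.007634+0.000j S between n0,n1
  Y(L1) = 0.000-0.002948j S between n0,n2
  Y(C1) = 0.000+0.01081j S between n1,n2
  Y(C2) = 0.000+0.02189j S between n2,n0
  Y(R2) = 0.2083+0.000j S between n4,n3
  Y(C3) = 0.000+0.01799j S between n2,n0
  Y(R3) = 0.01072+0.000j S between n1,n4
  Y(R4) = 0.03333+0.000j S between n0,n4
  Y(R5) = 0.0003484+0.000j S between n0,n3
  I1: injects 0.264 A into n4 (from n2)
  Y(R6) = 0.002404+0.000j S between n2,n1
  Y(R7) = 0.0001961+0.000j S between n0,n3
  Y(R8) = 0.001418+0.000j S between n1,n2
  I2: injects 0.129 A into n1 (from n0)
  Y(R9) = 0.0009434+0.000j S between n2,n0
  I3: injects 0.00643 A into n2 (from n0)
  V1: constraint V(n4)−V(n2) = 2.71
  V2: constraint V(n2)−V(n3) = 35.3
Assemble and solve the 6×6 MNA system:
  V(n1)=6.140-2.713j  V(n2)=0.5327+0.02983j  V(n3)=-34.77+0.02983j  V(n4)=3.243+0.02983j
  i(V1)=-7.732-0.03040j  i(V2)=-7.938+1.625e-05j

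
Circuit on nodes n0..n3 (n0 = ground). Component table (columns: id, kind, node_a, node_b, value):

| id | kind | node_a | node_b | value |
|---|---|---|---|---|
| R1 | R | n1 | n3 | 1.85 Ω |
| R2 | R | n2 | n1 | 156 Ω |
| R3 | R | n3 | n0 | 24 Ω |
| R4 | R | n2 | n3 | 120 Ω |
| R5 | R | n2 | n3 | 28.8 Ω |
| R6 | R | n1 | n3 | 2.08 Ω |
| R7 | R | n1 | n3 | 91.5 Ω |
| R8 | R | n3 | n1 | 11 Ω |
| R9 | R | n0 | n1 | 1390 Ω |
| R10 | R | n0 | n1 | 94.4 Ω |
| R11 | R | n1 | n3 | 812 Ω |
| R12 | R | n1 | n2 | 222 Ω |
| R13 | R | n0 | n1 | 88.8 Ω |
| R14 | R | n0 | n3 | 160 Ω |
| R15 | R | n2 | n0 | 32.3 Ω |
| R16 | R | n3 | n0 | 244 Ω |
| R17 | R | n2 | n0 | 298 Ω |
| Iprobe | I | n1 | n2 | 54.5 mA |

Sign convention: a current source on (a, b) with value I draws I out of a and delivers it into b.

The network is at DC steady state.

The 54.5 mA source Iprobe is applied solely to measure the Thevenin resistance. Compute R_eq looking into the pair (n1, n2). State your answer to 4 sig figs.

R_eq = 13.42 Ω

Apply KCL at each of the 3 non-ground nodes and solve the resulting linear system.
Node n1: branches {R1, R2, R6, R7, R8, R9, R10, R11, R12, R13, Iprobe} → V_1 = -0.2478
Node n2: branches {R2, R4, R5, R12, R15, R17, Iprobe} → V_2 = 0.4836
Node n3: branches {R1, R3, R4, R5, R6, R7, R8, R11, R14, R16} → V_3 = -0.2114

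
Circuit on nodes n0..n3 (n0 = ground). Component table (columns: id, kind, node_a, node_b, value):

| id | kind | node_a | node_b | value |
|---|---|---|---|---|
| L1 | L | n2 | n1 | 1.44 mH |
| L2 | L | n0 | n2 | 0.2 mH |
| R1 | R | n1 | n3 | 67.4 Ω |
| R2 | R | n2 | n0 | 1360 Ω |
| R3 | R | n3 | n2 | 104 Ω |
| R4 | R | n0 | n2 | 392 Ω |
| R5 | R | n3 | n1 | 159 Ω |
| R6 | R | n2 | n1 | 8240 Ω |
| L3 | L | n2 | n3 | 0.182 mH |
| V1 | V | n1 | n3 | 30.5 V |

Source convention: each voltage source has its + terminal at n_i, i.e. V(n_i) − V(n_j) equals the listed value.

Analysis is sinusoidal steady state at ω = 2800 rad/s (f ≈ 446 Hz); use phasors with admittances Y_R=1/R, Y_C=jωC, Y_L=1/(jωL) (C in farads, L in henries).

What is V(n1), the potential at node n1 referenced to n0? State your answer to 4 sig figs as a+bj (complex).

Apply KCL at each of the 3 non-ground nodes and solve the resulting linear system.
Node n1: branches {L1, R1, R5, R6, V1} → V_1 = 27.08+0.01340j
Node n2: branches {L1, L2, R2, R3, R4, R6, L3} → V_2 = 0.000+0.000j
Node n3: branches {R1, R3, R5, L3, V1} → V_3 = -3.422+0.01340j
Source currents: i(V1)=-0.6510+6.716j

27.08+0.01340j V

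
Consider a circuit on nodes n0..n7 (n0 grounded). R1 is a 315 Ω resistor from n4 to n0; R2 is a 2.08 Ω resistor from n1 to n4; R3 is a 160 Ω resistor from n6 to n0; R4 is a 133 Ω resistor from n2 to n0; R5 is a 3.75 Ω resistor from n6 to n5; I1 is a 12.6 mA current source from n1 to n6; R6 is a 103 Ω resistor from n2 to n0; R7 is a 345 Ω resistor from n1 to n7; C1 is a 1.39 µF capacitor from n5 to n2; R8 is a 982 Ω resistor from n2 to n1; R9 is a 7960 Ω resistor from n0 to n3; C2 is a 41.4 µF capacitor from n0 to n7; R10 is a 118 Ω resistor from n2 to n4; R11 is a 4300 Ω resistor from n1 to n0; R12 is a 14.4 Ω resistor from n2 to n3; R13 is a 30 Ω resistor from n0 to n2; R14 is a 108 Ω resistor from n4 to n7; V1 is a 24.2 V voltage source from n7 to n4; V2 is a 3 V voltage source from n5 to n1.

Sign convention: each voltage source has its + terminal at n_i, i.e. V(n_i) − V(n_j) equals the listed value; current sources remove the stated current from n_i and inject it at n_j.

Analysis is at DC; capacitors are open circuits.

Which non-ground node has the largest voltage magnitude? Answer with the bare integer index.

Apply KCL at each of the 7 non-ground nodes and solve the resulting linear system.
Node n1: branches {R2, I1, R7, R8, R11, V2} → V_1 = -0.9914
Node n2: branches {R4, R6, C1, R8, R10, R12, R13} → V_2 = -0.1735
Node n3: branches {R9, R12} → V_3 = -0.1731
Node n4: branches {R1, R2, R10, R14, V1} → V_4 = -1.113
Node n5: branches {R5, C1, V2} → V_5 = 2.009
Node n6: branches {R3, R5, I1} → V_6 = 2.009
Node n7: branches {R7, C2, R14, V1} → V_7 = 23.09
Source currents: i(V1)=-0.2939, i(V2)=4.508e-05

7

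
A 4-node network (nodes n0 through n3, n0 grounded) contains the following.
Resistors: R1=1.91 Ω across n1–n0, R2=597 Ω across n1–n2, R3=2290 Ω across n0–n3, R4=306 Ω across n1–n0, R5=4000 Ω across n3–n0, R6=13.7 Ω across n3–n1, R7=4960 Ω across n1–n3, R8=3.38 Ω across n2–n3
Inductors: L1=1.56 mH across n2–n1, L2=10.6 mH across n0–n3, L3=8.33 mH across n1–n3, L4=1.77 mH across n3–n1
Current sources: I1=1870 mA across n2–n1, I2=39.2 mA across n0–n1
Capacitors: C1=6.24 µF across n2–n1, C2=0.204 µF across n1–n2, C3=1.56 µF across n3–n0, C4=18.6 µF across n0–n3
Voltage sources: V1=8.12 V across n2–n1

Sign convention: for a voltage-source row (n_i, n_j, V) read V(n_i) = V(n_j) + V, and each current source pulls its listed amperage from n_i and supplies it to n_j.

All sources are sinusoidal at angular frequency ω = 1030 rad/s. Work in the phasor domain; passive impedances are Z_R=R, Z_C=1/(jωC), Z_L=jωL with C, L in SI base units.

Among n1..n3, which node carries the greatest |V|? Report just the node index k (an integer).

2

MNA unknowns: 3 node voltages V₁..V_3 plus 1 source current (V1)
R1: Y=0.5236+0.000j on G[1,0]
R2: Y=0.001675+0.000j on G[1,2]
L1: Y=0.000-0.6224j on G[2,1]
R3: Y=0.0004367+0.000j on G[0,3]
I1: z[2]−=1.87, z[1]+=1.87
C1: Y=0.000+0.006427j on G[2,1]
L2: Y=0.000-0.09159j on G[0,3]
C2: Y=0.000+0.0002101j on G[1,2]
I2: z[0]−=0.0392, z[1]+=0.0392
R4: Y=0.003268+0.000j on G[1,0]
R5: Y=0.0002500+0.000j on G[3,0]
L3: Y=0.000-0.1166j on G[1,3]
R6: Y=0.07299+0.000j on G[3,1]
C3: Y=0.000+0.001607j on G[3,0]
L4: Y=0.000-0.5485j on G[3,1]
R7: Y=0.0002016+0.000j on G[1,3]
R8: Y=0.2959+0.000j on G[2,3]
C4: Y=0.000+0.01916j on G[0,3]
V1: row V2−V1=8.12, i_V1 at 2,1
solve → V1=-0.2927+0.1355j, V2=7.827+0.1355j, V3=1.034+2.721j
aux → i_V1=-3.893+5.764j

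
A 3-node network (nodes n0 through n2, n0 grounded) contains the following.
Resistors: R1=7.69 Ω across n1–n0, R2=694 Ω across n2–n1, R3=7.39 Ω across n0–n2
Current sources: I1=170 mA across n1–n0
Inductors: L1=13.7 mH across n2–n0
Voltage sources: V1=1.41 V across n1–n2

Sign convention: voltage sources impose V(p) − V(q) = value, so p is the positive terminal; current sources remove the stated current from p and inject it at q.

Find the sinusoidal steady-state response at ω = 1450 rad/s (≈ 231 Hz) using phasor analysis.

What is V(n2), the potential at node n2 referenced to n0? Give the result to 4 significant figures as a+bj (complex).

MNA unknowns: 2 node voltages V₁..V_2 plus 1 source current (V1)
R1: Y=0.1300+0.000j on G[1,0]
R2: Y=0.001441+0.000j on G[2,1]
I1: z[1]−=0.17, z[0]+=0.17
L1: Y=0.000-0.05034j on G[2,0]
R3: Y=0.1353+0.000j on G[0,2]
V1: row V1−V2=1.41, i_V1 at 1,2
solve → V1=0.1246-0.2438j, V2=-1.285-0.2438j
aux → i_V1=-0.1882+0.03171j

-1.285-0.2438j V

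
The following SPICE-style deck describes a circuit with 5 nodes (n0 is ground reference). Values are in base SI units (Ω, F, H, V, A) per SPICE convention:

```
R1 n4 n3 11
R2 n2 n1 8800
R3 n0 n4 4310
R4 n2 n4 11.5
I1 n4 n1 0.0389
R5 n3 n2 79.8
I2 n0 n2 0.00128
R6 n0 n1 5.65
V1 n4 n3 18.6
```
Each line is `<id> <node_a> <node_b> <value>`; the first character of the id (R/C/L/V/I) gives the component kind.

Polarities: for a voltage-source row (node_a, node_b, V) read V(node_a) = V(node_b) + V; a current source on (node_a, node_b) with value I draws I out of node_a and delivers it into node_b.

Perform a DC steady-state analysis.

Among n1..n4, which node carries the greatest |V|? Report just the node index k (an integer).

3

Element admittances at DC:
  Y(R1) = 0.09091 S between n4,n3
  Y(R2) = 0.0001136 S between n2,n1
  Y(R3) = 0.0002320 S between n0,n4
  Y(R4) = 0.08696 S between n2,n4
  I1: injects 0.0389 A into n1 (from n4)
  Y(R5) = 0.01253 S between n3,n2
  I2: injects 0.00128 A into n2 (from n0)
  Y(R6) = 0.1770 S between n0,n1
  V1: constraint V(n4)−V(n3) = 18.6
Assemble and solve the 5×5 MNA system:
  V(n1)=0.1489  V(n2)=-110.3  V(n3)=-126.7  V(n4)=-108.1
  i(V1)=-1.896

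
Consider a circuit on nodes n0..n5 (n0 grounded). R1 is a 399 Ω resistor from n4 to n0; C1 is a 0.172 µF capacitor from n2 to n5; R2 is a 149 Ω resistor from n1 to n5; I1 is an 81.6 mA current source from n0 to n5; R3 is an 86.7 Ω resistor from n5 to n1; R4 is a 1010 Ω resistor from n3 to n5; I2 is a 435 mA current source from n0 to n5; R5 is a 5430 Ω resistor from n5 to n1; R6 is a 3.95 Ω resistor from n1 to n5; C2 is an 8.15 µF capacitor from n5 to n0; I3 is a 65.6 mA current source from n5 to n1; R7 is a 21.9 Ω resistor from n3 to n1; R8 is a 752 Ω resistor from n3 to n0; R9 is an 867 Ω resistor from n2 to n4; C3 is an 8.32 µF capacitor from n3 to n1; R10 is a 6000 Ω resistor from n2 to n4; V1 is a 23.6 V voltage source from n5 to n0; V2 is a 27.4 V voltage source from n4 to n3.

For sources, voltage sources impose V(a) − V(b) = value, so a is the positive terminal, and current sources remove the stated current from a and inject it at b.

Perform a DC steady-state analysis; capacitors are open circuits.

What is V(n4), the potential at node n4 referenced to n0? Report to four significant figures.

47.59 V

MNA unknowns: 5 node voltages V₁..V_5 plus 2 source currents (V1, V2)
R1: Y=0.002506 on G[4,0]
C1: Y=0.000 on G[2,5]
R2: Y=0.006711 on G[1,5]
I1: z[0]−=0.0816, z[5]+=0.0816
R3: Y=0.01153 on G[5,1]
R4: Y=0.0009901 on G[3,5]
I2: z[0]−=0.435, z[5]+=0.435
R5: Y=0.0001842 on G[5,1]
R6: Y=0.2532 on G[1,5]
C2: Y=0.000 on G[5,0]
I3: z[5]−=0.0656, z[1]+=0.0656
R7: Y=0.04566 on G[3,1]
R8: Y=0.001330 on G[3,0]
R9: Y=0.001153 on G[2,4]
C3: Y=0.000 on G[3,1]
R10: Y=0.0001667 on G[2,4]
V1: row V5−V0=23.6, i_V1 at 5,0
V2: row V4−V3=27.4, i_V2 at 4,3
solve → V1=23.32, V2=47.59, V3=20.19, V4=47.59, V5=23.60
aux → i_V1=0.3705, i_V2=-0.1193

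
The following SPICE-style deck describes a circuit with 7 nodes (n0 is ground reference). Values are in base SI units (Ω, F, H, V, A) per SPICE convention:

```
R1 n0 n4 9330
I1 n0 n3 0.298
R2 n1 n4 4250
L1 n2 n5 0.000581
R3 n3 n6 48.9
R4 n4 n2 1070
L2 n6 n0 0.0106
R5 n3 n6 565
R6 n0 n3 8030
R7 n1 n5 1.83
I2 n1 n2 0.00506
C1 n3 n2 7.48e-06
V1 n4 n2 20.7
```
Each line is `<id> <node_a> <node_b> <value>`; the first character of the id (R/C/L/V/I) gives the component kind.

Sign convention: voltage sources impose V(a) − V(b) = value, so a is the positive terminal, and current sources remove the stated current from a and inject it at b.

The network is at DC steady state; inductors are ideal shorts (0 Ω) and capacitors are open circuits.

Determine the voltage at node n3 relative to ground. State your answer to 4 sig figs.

Element admittances at DC:
  Y(R1) = 0.0001072 S between n0,n4
  I1: injects 0.298 A into n3 (from n0)
  Y(R2) = 0.0002353 S between n1,n4
  L1: short n2↔n5 (DC inductor)
  Y(R3) = 0.02045 S between n3,n6
  Y(R4) = 0.0009346 S between n4,n2
  L2: short n6↔n0 (DC inductor)
  Y(R5) = 0.001770 S between n3,n6
  Y(R6) = 0.0001245 S between n0,n3
  Y(R7) = 0.5464 S between n1,n5
  I2: injects 0.00506 A into n2 (from n1)
  Y(C1) = 0.000 S between n3,n2
  V1: constraint V(n4)−V(n2) = 20.7
Assemble and solve the 9×9 MNA system:
  V(n1)=-20.70  V(n2)=-20.70  V(n3)=13.34  V(n4)=0.000  V(n5)=-20.70  V(n6)=0.000
  i(L1)=0.0001893  i(L2)=0.2963  i(V1)=-0.02422

13.34 V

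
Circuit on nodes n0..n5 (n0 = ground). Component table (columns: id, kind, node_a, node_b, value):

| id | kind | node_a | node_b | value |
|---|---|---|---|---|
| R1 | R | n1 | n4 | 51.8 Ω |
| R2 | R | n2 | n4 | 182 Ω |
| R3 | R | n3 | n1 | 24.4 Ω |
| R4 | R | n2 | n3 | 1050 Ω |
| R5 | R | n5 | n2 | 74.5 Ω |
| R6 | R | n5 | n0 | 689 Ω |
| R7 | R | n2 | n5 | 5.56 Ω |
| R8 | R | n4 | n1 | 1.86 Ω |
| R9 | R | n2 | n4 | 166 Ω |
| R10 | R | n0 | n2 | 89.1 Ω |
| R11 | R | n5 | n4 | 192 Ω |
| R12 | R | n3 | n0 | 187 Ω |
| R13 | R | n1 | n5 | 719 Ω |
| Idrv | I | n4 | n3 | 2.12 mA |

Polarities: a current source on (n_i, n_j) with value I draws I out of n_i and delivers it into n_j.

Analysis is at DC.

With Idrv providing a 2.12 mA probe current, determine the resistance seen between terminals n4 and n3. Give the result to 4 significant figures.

R_eq = 23.88 Ω

MNA unknowns: 5 node voltages V₁..V_5
R1: Y=0.01931 on G[1,4]
R2: Y=0.005495 on G[2,4]
R3: Y=0.04098 on G[3,1]
R4: Y=0.0009524 on G[2,3]
R5: Y=0.01342 on G[5,2]
R6: Y=0.001451 on G[5,0]
R7: Y=0.1799 on G[2,5]
R8: Y=0.5376 on G[4,1]
R9: Y=0.006024 on G[2,4]
R10: Y=0.01122 on G[0,2]
R11: Y=0.005208 on G[5,4]
R12: Y=0.005348 on G[3,0]
R13: Y=0.001391 on G[1,5]
Idrv: z[4]−=0.00212, z[3]+=0.00212
solve → V1=-0.01907, V2=-0.01182, V3=0.02807, V4=-0.02255, V5=-0.01206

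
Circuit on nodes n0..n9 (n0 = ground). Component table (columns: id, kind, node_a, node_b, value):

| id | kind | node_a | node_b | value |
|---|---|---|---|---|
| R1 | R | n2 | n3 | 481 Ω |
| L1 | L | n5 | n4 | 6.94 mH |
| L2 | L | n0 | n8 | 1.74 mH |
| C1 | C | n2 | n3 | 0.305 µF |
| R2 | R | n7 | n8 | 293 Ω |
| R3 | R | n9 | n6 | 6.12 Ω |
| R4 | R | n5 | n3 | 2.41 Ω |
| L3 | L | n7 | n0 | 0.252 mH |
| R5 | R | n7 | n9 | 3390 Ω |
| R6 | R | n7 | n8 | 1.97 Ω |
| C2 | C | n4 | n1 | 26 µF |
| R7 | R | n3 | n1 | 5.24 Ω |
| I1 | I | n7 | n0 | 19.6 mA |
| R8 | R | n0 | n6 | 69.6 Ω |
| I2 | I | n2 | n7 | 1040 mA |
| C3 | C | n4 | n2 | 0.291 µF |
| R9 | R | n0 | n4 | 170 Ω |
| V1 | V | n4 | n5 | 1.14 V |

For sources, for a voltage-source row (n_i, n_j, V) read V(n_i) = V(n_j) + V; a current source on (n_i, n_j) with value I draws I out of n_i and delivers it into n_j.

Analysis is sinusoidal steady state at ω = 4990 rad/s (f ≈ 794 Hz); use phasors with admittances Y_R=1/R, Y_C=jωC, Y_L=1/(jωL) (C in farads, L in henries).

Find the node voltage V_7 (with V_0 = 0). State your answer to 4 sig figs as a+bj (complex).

0.03112+1.127j V

Element admittances at ω=4990 rad/s:
  Y(R1) = 0.002079+0.000j S between n2,n3
  Y(L1) = 0.000-0.02888j S between n5,n4
  Y(L2) = 0.000-0.1152j S between n0,n8
  Y(C1) = 0.000+0.001522j S between n2,n3
  Y(R2) = 0.003413+0.000j S between n7,n8
  Y(R3) = 0.1634+0.000j S between n9,n6
  Y(R4) = 0.4149+0.000j S between n5,n3
  Y(L3) = 0.000-0.7952j S between n7,n0
  Y(R5) = 0.0002950+0.000j S between n7,n9
  Y(R6) = 0.5076+0.000j S between n7,n8
  Y(C2) = 0.000+0.1297j S between n4,n1
  Y(R7) = 0.1908+0.000j S between n3,n1
  I1: injects 0.0196 A into n0 (from n7)
  Y(R8) = 0.01437+0.000j S between n0,n6
  I2: injects 1.04 A into n7 (from n2)
  Y(C3) = 0.000+0.001452j S between n4,n2
  Y(R9) = 0.005882+0.000j S between n0,n4
  V1: constraint V(n4)−V(n5) = 1.14
Assemble and solve the 10×10 MNA system:
  V(n1)=-177.9+1.702j  V(n2)=-342.3+236.1j  V(n3)=-179.1+0.9330j  V(n4)=-176.8+0.000j  V(n5)=-177.9+0.000j  V(n6)=0.0006250+0.02263j  V(n7)=0.03112+1.127j  V(n8)=-0.2121+1.079j  V(n9)=0.0006800+0.02462j
  i(V1)=0.4764-0.3542j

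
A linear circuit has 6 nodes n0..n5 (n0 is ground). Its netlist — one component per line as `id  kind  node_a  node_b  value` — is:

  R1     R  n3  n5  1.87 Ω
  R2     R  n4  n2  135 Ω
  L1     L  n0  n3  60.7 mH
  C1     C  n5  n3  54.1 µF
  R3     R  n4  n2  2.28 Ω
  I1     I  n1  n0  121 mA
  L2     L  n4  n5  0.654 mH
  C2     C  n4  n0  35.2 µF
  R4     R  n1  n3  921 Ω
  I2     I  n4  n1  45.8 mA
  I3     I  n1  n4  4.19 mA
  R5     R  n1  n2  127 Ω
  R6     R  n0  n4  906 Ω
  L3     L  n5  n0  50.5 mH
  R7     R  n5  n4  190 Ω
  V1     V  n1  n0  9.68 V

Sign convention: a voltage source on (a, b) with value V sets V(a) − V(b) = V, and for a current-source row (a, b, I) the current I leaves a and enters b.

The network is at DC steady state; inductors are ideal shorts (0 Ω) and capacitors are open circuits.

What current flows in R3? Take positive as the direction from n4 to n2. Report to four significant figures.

-0.07365 A

MNA unknowns: 5 node voltages V₁..V_5 plus 4 source currents (L1, L2, L3, V1)
R1: Y=0.5348 on G[3,5]
R2: Y=0.007407 on G[4,2]
L1: row V0−V3=0, i_L1 at 0,3
C1: Y=0.000 on G[5,3]
R3: Y=0.4386 on G[4,2]
I1: z[1]−=0.121, z[0]+=0.121
L2: row V4−V5=0, i_L2 at 4,5
C2: Y=0.000 on G[4,0]
R4: Y=0.001086 on G[1,3]
I2: z[4]−=0.0458, z[1]+=0.0458
I3: z[1]−=0.00419, z[4]+=0.00419
R5: Y=0.007874 on G[1,2]
R6: Y=0.001104 on G[0,4]
L3: row V5−V0=0, i_L3 at 5,0
R7: Y=0.005263 on G[5,4]
V1: row V1−V0=9.68, i_V1 at 1,0
solve → V1=9.680, V2=0.1679, V3=0.000, V4=0.000, V5=0.000
aux → i_L1=-0.01051, i_L2=0.03329, i_L3=0.03329, i_V1=-0.1648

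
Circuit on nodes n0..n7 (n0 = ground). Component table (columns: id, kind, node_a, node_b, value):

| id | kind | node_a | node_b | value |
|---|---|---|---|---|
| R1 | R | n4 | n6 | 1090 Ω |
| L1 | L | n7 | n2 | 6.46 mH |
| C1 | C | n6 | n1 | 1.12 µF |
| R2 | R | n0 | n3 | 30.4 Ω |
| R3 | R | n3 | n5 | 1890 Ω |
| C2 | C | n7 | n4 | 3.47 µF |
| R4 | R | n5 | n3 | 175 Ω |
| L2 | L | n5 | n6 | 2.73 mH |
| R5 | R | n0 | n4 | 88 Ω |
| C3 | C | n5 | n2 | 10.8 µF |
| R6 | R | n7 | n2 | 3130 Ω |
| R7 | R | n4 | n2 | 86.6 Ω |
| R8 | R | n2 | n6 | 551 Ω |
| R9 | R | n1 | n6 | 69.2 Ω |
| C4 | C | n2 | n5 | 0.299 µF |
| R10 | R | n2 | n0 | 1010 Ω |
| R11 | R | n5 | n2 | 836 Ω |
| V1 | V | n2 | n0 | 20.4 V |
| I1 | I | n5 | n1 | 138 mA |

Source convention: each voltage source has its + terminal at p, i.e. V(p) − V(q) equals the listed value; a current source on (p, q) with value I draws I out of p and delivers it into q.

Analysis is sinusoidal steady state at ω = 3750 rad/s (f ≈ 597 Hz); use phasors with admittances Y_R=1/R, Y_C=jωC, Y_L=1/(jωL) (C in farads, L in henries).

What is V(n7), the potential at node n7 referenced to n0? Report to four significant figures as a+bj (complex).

23.08-2.253j V

Element admittances at ω=3750 rad/s:
  Y(R1) = 0.0009174+0.000j S between n4,n6
  Y(L1) = 0.000-0.04128j S between n7,n2
  Y(C1) = 0.000+0.004200j S between n6,n1
  Y(R2) = 0.03289+0.000j S between n0,n3
  Y(R3) = 0.0005291+0.000j S between n3,n5
  Y(C2) = 0.000+0.01301j S between n7,n4
  Y(R4) = 0.005714+0.000j S between n5,n3
  Y(L2) = 0.000-0.09768j S between n5,n6
  Y(R5) = 0.01136+0.000j S between n0,n4
  Y(C3) = 0.000+0.04050j S between n5,n2
  Y(R6) = 0.0003195+0.000j S between n7,n2
  Y(R7) = 0.01155+0.000j S between n4,n2
  Y(R8) = 0.001815+0.000j S between n2,n6
  Y(R9) = 0.01445+0.000j S between n1,n6
  Y(C4) = 0.000+0.001121j S between n2,n5
  Y(R10) = 0.0009901+0.000j S between n2,n0
  Y(R11) = 0.001196+0.000j S between n5,n2
  V1: constraint V(n2)−V(n0) = 20.4
  I1: injects 0.138 A into n1 (from n5)
Assemble and solve the 8×8 MNA system:
  V(n1)=28.72+1.396j  V(n2)=20.40+0.000j  V(n3)=3.166+0.4122j  V(n4)=14.52+4.828j  V(n5)=19.85+2.584j  V(n6)=19.91+3.955j  V(n7)=23.08-2.253j
  i(V1)=-0.2893-0.06842j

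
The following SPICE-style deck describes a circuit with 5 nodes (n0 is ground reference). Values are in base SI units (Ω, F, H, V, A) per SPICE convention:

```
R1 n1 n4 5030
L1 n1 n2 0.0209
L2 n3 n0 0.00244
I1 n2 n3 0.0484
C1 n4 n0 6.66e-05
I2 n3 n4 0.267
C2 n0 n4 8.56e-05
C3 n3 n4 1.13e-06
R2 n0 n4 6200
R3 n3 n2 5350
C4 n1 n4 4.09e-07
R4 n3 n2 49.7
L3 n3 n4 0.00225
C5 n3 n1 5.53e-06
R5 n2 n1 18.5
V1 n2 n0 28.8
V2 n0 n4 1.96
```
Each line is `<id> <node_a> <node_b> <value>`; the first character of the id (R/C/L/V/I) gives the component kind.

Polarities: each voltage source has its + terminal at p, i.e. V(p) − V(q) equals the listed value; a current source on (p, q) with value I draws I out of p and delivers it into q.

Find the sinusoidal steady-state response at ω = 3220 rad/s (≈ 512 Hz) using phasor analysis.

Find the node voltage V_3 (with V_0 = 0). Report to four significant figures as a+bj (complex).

Apply KCL at each of the 4 non-ground nodes and solve the resulting linear system.
Node n1: branches {R1, L1, C4, C5, R5} → V_1 = 26.99-10.99j
Node n2: branches {L1, I1, R3, R4, R5, V1} → V_2 = 28.80+0.000j
Node n3: branches {L2, I1, I2, C3, R3, R4, L3, C5} → V_3 = -2.839+2.541j
Node n4: branches {R1, C1, I2, C2, C3, R2, C4, L3, V2} → V_4 = -1.960+0.000j
Source currents: i(V1)=-0.9521-0.5155j, i(V2)=-0.6290-1.115j

-2.839+2.541j V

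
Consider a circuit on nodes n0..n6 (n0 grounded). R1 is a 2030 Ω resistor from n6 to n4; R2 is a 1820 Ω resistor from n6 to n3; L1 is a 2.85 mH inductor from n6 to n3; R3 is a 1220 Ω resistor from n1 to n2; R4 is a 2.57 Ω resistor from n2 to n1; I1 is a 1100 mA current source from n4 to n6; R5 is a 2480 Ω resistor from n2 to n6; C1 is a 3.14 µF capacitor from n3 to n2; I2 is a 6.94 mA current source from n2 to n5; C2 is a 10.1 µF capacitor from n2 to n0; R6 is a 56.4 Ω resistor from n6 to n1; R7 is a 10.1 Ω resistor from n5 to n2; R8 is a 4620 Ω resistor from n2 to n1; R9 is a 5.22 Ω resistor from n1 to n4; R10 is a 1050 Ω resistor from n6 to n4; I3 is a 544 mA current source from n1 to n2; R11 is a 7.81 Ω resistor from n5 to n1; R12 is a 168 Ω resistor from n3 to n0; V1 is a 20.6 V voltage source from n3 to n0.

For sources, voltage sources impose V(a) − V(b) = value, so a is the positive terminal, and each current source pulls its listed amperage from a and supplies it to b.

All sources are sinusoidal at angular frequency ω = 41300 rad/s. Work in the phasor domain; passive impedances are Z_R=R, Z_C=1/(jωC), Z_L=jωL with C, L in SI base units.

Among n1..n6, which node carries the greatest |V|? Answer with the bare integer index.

6

Element admittances at ω=41300 rad/s:
  Y(R1) = 0.0004926+0.000j S between n6,n4
  Y(R2) = 0.0005495+0.000j S between n6,n3
  Y(L1) = 0.000-0.008496j S between n6,n3
  Y(R3) = 0.0008197+0.000j S between n1,n2
  Y(R4) = 0.3891+0.000j S between n2,n1
  I1: injects 1.1 A into n6 (from n4)
  Y(R5) = 0.0004032+0.000j S between n2,n6
  Y(C1) = 0.000+0.1297j S between n3,n2
  I2: injects 0.00694 A into n5 (from n2)
  Y(C2) = 0.000+0.4171j S between n2,n0
  Y(R6) = 0.01773+0.000j S between n6,n1
  Y(R7) = 0.09901+0.000j S between n5,n2
  Y(R8) = 0.0002165+0.000j S between n2,n1
  Y(R9) = 0.1916+0.000j S between n1,n4
  Y(R10) = 0.0009524+0.000j S between n6,n4
  I3: injects 0.544 A into n2 (from n1)
  Y(R11) = 0.1280+0.000j S between n5,n1
  Y(R12) = 0.005952+0.000j S between n3,n0
  V1: constraint V(n3)−V(n0) = 20.6
Assemble and solve the 7×7 MNA system:
  V(n1)=3.802+0.8320j  V(n2)=5.367+0.2540j  V(n3)=20.60+0.000j  V(n4)=-1.532+0.9327j  V(n5)=4.515+0.5799j  V(n6)=52.53+14.28j
  i(V1)=-0.01667-2.239j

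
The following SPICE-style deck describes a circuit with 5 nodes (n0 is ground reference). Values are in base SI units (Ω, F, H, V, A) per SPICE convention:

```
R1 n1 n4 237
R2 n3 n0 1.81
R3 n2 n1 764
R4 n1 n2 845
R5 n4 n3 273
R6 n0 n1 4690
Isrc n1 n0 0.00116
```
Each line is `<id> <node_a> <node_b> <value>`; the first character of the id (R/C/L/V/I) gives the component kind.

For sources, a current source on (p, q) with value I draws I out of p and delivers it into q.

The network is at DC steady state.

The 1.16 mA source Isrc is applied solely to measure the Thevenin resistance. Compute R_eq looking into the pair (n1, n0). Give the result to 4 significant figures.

R_eq = 461.5 Ω

Apply KCL at each of the 4 non-ground nodes and solve the resulting linear system.
Node n1: branches {R1, R3, R4, R6, Isrc} → V_1 = -0.5353
Node n2: branches {R3, R4} → V_2 = -0.5353
Node n3: branches {R2, R5} → V_3 = -0.001893
Node n4: branches {R1, R5} → V_4 = -0.2874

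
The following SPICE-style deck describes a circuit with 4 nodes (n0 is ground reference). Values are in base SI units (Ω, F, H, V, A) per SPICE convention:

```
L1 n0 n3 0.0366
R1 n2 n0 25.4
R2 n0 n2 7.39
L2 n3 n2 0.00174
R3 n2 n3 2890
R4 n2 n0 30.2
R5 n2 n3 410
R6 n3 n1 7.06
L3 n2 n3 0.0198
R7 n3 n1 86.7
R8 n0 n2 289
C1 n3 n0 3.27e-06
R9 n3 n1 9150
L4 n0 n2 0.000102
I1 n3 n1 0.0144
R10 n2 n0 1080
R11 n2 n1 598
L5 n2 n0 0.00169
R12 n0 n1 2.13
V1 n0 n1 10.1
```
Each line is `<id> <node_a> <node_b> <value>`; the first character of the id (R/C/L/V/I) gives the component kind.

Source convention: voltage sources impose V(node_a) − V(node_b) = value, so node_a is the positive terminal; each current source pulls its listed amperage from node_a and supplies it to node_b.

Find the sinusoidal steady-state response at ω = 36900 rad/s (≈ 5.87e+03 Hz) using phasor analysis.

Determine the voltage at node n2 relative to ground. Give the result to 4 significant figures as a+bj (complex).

-0.2196+0.2995j V

MNA unknowns: 3 node voltages V₁..V_3 plus 1 source current (V1)
L1: Y=0.000-0.0007404j on G[0,3]
R1: Y=0.03937+0.000j on G[2,0]
R2: Y=0.1353+0.000j on G[0,2]
L2: Y=0.000-0.01557j on G[3,2]
R3: Y=0.0003460+0.000j on G[2,3]
R4: Y=0.03311+0.000j on G[2,0]
R5: Y=0.002439+0.000j on G[2,3]
R6: Y=0.1416+0.000j on G[3,1]
L3: Y=0.000-0.001369j on G[2,3]
R7: Y=0.01153+0.000j on G[3,1]
R8: Y=0.003460+0.000j on G[0,2]
C1: Y=0.000+0.1207j on G[3,0]
R9: Y=0.0001093+0.000j on G[3,1]
L4: Y=0.000-0.2657j on G[0,2]
I1: z[3]−=0.0144, z[1]+=0.0144
R10: Y=0.0009259+0.000j on G[2,0]
R11: Y=0.001672+0.000j on G[2,1]
L5: Y=0.000-0.01604j on G[2,0]
R12: Y=0.4695+0.000j on G[0,1]
V1: row V0−V1=10.1, i_V1 at 0,1
solve → V1=-10.10+0.000j, V2=-0.2196+0.2995j, V3=-6.942+4.610j
aux → i_V1=-5.257-0.7071j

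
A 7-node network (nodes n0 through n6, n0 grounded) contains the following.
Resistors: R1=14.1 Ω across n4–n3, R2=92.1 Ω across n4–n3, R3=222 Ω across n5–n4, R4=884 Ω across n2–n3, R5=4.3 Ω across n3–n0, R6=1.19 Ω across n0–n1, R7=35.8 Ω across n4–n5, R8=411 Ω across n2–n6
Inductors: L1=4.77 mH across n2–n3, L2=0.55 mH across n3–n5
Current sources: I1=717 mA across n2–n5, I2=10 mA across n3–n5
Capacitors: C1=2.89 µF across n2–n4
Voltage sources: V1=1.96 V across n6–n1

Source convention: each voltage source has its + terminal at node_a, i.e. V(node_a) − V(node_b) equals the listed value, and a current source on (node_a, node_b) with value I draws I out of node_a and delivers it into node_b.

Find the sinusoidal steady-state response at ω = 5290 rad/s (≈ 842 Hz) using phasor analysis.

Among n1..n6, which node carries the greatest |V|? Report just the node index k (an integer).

2

MNA unknowns: 6 node voltages V₁..V_6 plus 1 source current (V1)
R1: Y=0.07092+0.000j on G[4,3]
L1: Y=0.000-0.03963j on G[2,3]
R2: Y=0.01086+0.000j on G[4,3]
R3: Y=0.004505+0.000j on G[5,4]
I1: z[2]−=0.717, z[5]+=0.717
I2: z[3]−=0.01, z[5]+=0.01
R4: Y=0.001131+0.000j on G[2,3]
L2: Y=0.000-0.3437j on G[3,5]
R5: Y=0.2326+0.000j on G[3,0]
R6: Y=0.8403+0.000j on G[0,1]
R7: Y=0.02793+0.000j on G[4,5]
R8: Y=0.002433+0.000j on G[2,6]
C1: Y=0.000+0.01529j on G[2,4]
V1: row V6−V1=1.96, i_V1 at 6,1
solve → V1=-0.02387-0.07977j, V2=-6.308-27.63j, V3=0.08626+0.2882j, V4=3.818-0.3742j, V5=0.3790+2.728j, V6=1.936-0.07977j
aux → i_V1=-0.02006-0.06703j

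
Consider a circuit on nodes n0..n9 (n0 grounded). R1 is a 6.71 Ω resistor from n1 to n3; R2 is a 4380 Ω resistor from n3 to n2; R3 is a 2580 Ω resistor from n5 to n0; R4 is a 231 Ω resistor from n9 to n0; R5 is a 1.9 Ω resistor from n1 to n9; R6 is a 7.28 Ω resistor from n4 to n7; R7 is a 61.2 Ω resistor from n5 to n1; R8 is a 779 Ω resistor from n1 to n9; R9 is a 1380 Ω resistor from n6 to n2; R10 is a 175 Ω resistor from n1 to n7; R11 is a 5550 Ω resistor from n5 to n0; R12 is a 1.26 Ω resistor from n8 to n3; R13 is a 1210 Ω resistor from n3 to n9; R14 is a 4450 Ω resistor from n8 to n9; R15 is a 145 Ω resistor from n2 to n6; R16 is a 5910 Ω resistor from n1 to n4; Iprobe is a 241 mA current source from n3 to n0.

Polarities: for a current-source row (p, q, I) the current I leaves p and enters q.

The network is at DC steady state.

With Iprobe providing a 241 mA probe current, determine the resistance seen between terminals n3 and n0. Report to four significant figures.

R_eq = 213.1 Ω

Element admittances at DC:
  Y(R1) = 0.1490 S between n1,n3
  Y(R2) = 0.0002283 S between n3,n2
  Y(R3) = 0.0003876 S between n5,n0
  Y(R4) = 0.004329 S between n9,n0
  Y(R5) = 0.5263 S between n1,n9
  Y(R6) = 0.1374 S between n4,n7
  Y(R7) = 0.01634 S between n5,n1
  Y(R8) = 0.001284 S between n1,n9
  Y(R9) = 0.0007246 S between n6,n2
  Y(R10) = 0.005714 S between n1,n7
  Y(R11) = 0.0001802 S between n5,n0
  Y(R12) = 0.7937 S between n8,n3
  Y(R13) = 0.0008264 S between n3,n9
  Y(R14) = 0.0002247 S between n8,n9
  Y(R15) = 0.006897 S between n2,n6
  Y(R16) = 0.0001692 S between n1,n4
  Iprobe: injects 0.241 A into n0 (from n3)
Assemble and solve the 9×9 MNA system:
  V(n1)=-49.76  V(n2)=-51.37  V(n3)=-51.37  V(n4)=-49.76  V(n5)=-48.09  V(n6)=-51.37  V(n7)=-49.76  V(n8)=-51.37  V(n9)=-49.36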